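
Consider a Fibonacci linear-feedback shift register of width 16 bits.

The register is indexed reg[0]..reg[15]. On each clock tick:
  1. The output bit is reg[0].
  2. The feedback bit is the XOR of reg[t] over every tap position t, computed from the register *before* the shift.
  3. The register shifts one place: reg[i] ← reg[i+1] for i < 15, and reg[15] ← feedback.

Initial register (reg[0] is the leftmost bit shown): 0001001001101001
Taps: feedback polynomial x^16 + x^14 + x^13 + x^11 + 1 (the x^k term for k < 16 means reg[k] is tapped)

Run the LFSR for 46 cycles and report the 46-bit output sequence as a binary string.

k : reg_k → out_k, fb_k
0: 0001001001101001 → 0, fb=0
1: 0010010011010010 → 0, fb=0
2: 0100100110100100 → 0, fb=1
3: 1001001101001001 → 1, fb=1
4: 0010011010010011 → 0, fb=0
5: 0100110100100110 → 0, fb=0
6: 1001101001001100 → 1, fb=0
7: 0011010010011000 → 0, fb=1
8: 0110100100110001 → 0, fb=1
9: 1101001001100011 → 1, fb=0
10: 1010010011000110 → 1, fb=1
11: 0100100110001101 → 0, fb=1
12: 1001001100011011 → 1, fb=1
13: 0010011000110111 → 0, fb=1
14: 0100110001101111 → 0, fb=0
15: 1001100011011110 → 1, fb=0
16: 0011000110111100 → 0, fb=0
17: 0110001101111000 → 0, fb=1
18: 1100011011110001 → 1, fb=0
19: 1000110111100010 → 1, fb=0
20: 0001101111000100 → 0, fb=1
21: 0011011110001001 → 0, fb=0
22: 0110111100010010 → 0, fb=0
23: 1101111000100100 → 1, fb=0
24: 1011110001001000 → 1, fb=1
25: 0111100010010001 → 0, fb=1
26: 1111000100100011 → 1, fb=0
27: 1110001001000110 → 1, fb=1
28: 1100010010001101 → 1, fb=0
29: 1000100100011010 → 1, fb=1
30: 0001001000110101 → 0, fb=0
31: 0010010001101010 → 0, fb=1
32: 0100100011010101 → 0, fb=0
33: 1001000110101010 → 1, fb=0
34: 0010001101010100 → 0, fb=0
35: 0100011010101000 → 0, fb=0
36: 1000110101010000 → 1, fb=0
37: 0001101010100000 → 0, fb=0
38: 0011010101000000 → 0, fb=0
39: 0110101010000000 → 0, fb=0
40: 1101010100000000 → 1, fb=1
41: 1010101000000001 → 1, fb=1
42: 0101010000000011 → 0, fb=1
43: 1010100000000111 → 1, fb=1
44: 0101000000001111 → 0, fb=0
45: 1010000000011110 → 1, fb=0

0001001001101001001100011011110001001000110101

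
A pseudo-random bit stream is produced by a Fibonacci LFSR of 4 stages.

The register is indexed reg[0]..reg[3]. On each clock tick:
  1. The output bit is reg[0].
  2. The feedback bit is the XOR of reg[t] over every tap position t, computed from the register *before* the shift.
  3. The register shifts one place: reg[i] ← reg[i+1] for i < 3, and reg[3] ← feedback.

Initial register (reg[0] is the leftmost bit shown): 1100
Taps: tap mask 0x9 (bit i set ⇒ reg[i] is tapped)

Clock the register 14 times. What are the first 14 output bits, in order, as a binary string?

11001000111101

k : reg_k → out_k, fb_k
0: 1100 → 1, fb=1
1: 1001 → 1, fb=0
2: 0010 → 0, fb=0
3: 0100 → 0, fb=0
4: 1000 → 1, fb=1
5: 0001 → 0, fb=1
6: 0011 → 0, fb=1
7: 0111 → 0, fb=1
8: 1111 → 1, fb=0
9: 1110 → 1, fb=1
10: 1101 → 1, fb=0
11: 1010 → 1, fb=1
12: 0101 → 0, fb=1
13: 1011 → 1, fb=0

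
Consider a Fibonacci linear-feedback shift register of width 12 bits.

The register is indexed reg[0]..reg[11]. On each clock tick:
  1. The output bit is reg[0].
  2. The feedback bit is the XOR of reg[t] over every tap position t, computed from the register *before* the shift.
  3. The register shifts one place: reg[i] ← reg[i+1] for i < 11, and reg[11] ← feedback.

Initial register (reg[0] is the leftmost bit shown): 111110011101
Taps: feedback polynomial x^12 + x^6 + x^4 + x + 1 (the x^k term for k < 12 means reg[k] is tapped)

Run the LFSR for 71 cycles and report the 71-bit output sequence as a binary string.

tick  register→output (feedback)
  0  111110011101→1 (1)
  1  111100111011→1 (1)
  2  111001110111→1 (1)
  3  110011101111→1 (0)
  4  100111011110→1 (0)
  5  001110111100→0 (0)
  6  011101111000→0 (0)
  7  111011110000→1 (0)
  8  110111100000→1 (0)
  9  101111000000→1 (0)
 10  011110000000→0 (0)
 11  111100000000→1 (0)
 12  111000000000→1 (0)
 13  110000000000→1 (0)
 14  100000000000→1 (1)
 15  000000000001→0 (0)
 16  000000000010→0 (0)
 17  000000000100→0 (0)
 18  000000001000→0 (0)
 19  000000010000→0 (0)
 20  000000100000→0 (1)
 21  000001000001→0 (0)
 22  000010000010→0 (1)
 23  000100000101→0 (0)
 24  001000001010→0 (0)
 25  010000010100→0 (1)
 26  100000101001→1 (0)
 27  000001010010→0 (0)
 28  000010100100→0 (0)
 29  000101001000→0 (0)
 30  001010010000→0 (1)
 31  010100100001→0 (0)
 32  101001000010→1 (1)
 33  010010000101→0 (0)
 34  100100001010→1 (1)
 35  001000010101→0 (0)
 36  010000101010→0 (0)
 37  100001010100→1 (1)
 38  000010101001→0 (0)
 39  000101010010→0 (0)
 40  001010100100→0 (0)
 41  010101001000→0 (1)
 42  101010010001→1 (0)
 43  010100100010→0 (0)
 44  101001000100→1 (1)
 45  010010001001→0 (0)
 46  100100010010→1 (1)
 47  001000100101→0 (1)
 48  010001001011→0 (1)
 49  100010010111→1 (0)
 50  000100101110→0 (1)
 51  001001011101→0 (0)
 52  010010111010→0 (1)
 53  100101110101→1 (0)
 54  001011101010→0 (0)
 55  010111010100→0 (0)
 56  101110101000→1 (1)
 57  011101010001→0 (1)
 58  111010100011→1 (0)
 59  110101000110→1 (0)
 60  101010001100→1 (0)
 61  010100011000→0 (1)
 62  101000110001→1 (0)
 63  010001100010→0 (0)
 64  100011000100→1 (0)
 65  000110001000→0 (1)
 66  001100010001→0 (0)
 67  011000100010→0 (0)
 68  110001000100→1 (0)
 69  100010001000→1 (0)
 70  000100010000→0 (0)

11111001110111100000000000100000101001000010101001000100101110101000110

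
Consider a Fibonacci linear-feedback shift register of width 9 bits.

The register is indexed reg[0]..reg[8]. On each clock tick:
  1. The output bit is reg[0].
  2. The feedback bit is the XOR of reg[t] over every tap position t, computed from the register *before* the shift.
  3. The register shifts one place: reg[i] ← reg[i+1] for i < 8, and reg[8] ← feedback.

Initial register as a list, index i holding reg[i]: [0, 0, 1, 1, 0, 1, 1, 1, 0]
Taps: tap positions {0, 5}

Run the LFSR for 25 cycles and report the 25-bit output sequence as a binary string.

0011011101101101011000001

k : reg_k → out_k, fb_k
0: 001101110 → 0, fb=1
1: 011011101 → 0, fb=1
2: 110111011 → 1, fb=0
3: 101110110 → 1, fb=1
4: 011101101 → 0, fb=1
5: 111011011 → 1, fb=0
6: 110110110 → 1, fb=1
7: 101101101 → 1, fb=0
8: 011011010 → 0, fb=1
9: 110110101 → 1, fb=1
10: 101101011 → 1, fb=0
11: 011010110 → 0, fb=0
12: 110101100 → 1, fb=0
13: 101011000 → 1, fb=0
14: 010110000 → 0, fb=0
15: 101100000 → 1, fb=1
16: 011000001 → 0, fb=0
17: 110000010 → 1, fb=1
18: 100000101 → 1, fb=1
19: 000001011 → 0, fb=1
20: 000010111 → 0, fb=0
21: 000101110 → 0, fb=1
22: 001011101 → 0, fb=1
23: 010111011 → 0, fb=1
24: 101110111 → 1, fb=1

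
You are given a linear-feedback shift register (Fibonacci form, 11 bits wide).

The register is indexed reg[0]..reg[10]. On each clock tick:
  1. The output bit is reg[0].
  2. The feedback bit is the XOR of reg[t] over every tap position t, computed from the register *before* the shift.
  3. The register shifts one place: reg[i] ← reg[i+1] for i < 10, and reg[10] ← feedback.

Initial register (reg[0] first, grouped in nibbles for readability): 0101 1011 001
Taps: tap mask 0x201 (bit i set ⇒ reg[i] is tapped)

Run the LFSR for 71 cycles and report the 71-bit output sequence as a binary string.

k : reg_k → out_k, fb_k
0: 01011011001 → 0, fb=0
1: 10110110010 → 1, fb=0
2: 01101100100 → 0, fb=0
3: 11011001000 → 1, fb=1
4: 10110010001 → 1, fb=1
5: 01100100011 → 0, fb=1
6: 11001000111 → 1, fb=0
7: 10010001110 → 1, fb=0
8: 00100011100 → 0, fb=0
9: 01000111000 → 0, fb=0
10: 10001110000 → 1, fb=1
11: 00011100001 → 0, fb=0
12: 00111000010 → 0, fb=1
13: 01110000101 → 0, fb=0
14: 11100001010 → 1, fb=0
15: 11000010100 → 1, fb=1
16: 10000101001 → 1, fb=1
17: 00001010011 → 0, fb=1
18: 00010100111 → 0, fb=1
19: 00101001111 → 0, fb=1
20: 01010011111 → 0, fb=1
21: 10100111111 → 1, fb=0
22: 01001111110 → 0, fb=1
23: 10011111101 → 1, fb=1
24: 00111111011 → 0, fb=1
25: 01111110111 → 0, fb=1
26: 11111101111 → 1, fb=0
27: 11111011110 → 1, fb=0
28: 11110111100 → 1, fb=1
29: 11101111001 → 1, fb=1
30: 11011110011 → 1, fb=0
31: 10111100110 → 1, fb=0
32: 01111001100 → 0, fb=0
33: 11110011000 → 1, fb=1
34: 11100110001 → 1, fb=1
35: 11001100011 → 1, fb=0
36: 10011000110 → 1, fb=0
37: 00110001100 → 0, fb=0
38: 01100011000 → 0, fb=0
39: 11000110000 → 1, fb=1
40: 10001100001 → 1, fb=1
41: 00011000011 → 0, fb=1
42: 00110000111 → 0, fb=1
43: 01100001111 → 0, fb=1
44: 11000011111 → 1, fb=0
45: 10000111110 → 1, fb=0
46: 00001111100 → 0, fb=0
47: 00011111000 → 0, fb=0
48: 00111110000 → 0, fb=0
49: 01111100000 → 0, fb=0
50: 11111000000 → 1, fb=1
51: 11110000001 → 1, fb=1
52: 11100000011 → 1, fb=0
53: 11000000110 → 1, fb=0
54: 10000001100 → 1, fb=1
55: 00000011001 → 0, fb=0
56: 00000110010 → 0, fb=1
57: 00001100101 → 0, fb=0
58: 00011001010 → 0, fb=1
59: 00110010101 → 0, fb=0
60: 01100101010 → 0, fb=1
61: 11001010101 → 1, fb=1
62: 10010101011 → 1, fb=0
63: 00101010110 → 0, fb=1
64: 01010101101 → 0, fb=0
65: 10101011010 → 1, fb=0
66: 01010110100 → 0, fb=0
67: 10101101000 → 1, fb=1
68: 01011010001 → 0, fb=0
69: 10110100010 → 1, fb=0
70: 01101000100 → 0, fb=0

01011011001000111000010100111111011110011000110000111110000001100101010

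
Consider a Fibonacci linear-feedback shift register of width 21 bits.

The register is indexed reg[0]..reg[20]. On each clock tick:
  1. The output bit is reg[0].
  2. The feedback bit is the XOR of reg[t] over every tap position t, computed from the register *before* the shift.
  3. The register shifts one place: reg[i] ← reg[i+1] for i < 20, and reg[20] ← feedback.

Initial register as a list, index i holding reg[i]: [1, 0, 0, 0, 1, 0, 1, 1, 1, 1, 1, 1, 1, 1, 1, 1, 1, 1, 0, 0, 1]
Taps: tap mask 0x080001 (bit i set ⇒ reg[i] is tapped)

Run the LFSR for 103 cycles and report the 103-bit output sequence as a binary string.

1000101111111111110011111011001100110010110011100001111000010010110000001100000010111000000001111111101

tick  register→output (feedback)
  0  100010111111111111001→1 (1)
  1  000101111111111110011→0 (1)
  2  001011111111111100111→0 (1)
  3  010111111111111001111→0 (1)
  4  101111111111110011111→1 (0)
  5  011111111111100111110→0 (1)
  6  111111111111001111101→1 (1)
  7  111111111110011111011→1 (0)
  8  111111111100111110110→1 (0)
  9  111111111001111101100→1 (1)
 10  111111110011111011001→1 (1)
 11  111111100111110110011→1 (0)
 12  111111001111101100110→1 (0)
 13  111110011111011001100→1 (1)
 14  111100111110110011001→1 (1)
 15  111001111101100110011→1 (0)
 16  110011111011001100110→1 (0)
 17  100111110110011001100→1 (1)
 18  001111101100110011001→0 (0)
 19  011111011001100110010→0 (1)
 20  111110110011001100101→1 (1)
 21  111101100110011001011→1 (0)
 22  111011001100110010110→1 (0)
 23  110110011001100101100→1 (1)
 24  101100110011001011001→1 (1)
 25  011001100110010110011→0 (1)
 26  110011001100101100111→1 (0)
 27  100110011001011001110→1 (0)
 28  001100110010110011100→0 (0)
 29  011001100101100111000→0 (0)
 30  110011001011001110000→1 (1)
 31  100110010110011100001→1 (1)
 32  001100101100111000011→0 (1)
 33  011001011001110000111→0 (1)
 34  110010110011100001111→1 (0)
 35  100101100111000011110→1 (0)
 36  001011001110000111100→0 (0)
 37  010110011100001111000→0 (0)
 38  101100111000011110000→1 (1)
 39  011001110000111100001→0 (0)
 40  110011100001111000010→1 (0)
 41  100111000011110000100→1 (1)
 42  001110000111100001001→0 (0)
 43  011100001111000010010→0 (1)
 44  111000011110000100101→1 (1)
 45  110000111100001001011→1 (0)
 46  100001111000010010110→1 (0)
 47  000011110000100101100→0 (0)
 48  000111100001001011000→0 (0)
 49  001111000010010110000→0 (0)
 50  011110000100101100000→0 (0)
 51  111100001001011000000→1 (1)
 52  111000010010110000001→1 (1)
 53  110000100101100000011→1 (0)
 54  100001001011000000110→1 (0)
 55  000010010110000001100→0 (0)
 56  000100101100000011000→0 (0)
 57  001001011000000110000→0 (0)
 58  010010110000001100000→0 (0)
 59  100101100000011000000→1 (1)
 60  001011000000110000001→0 (0)
 61  010110000001100000010→0 (1)
 62  101100000011000000101→1 (1)
 63  011000000110000001011→0 (1)
 64  110000001100000010111→1 (0)
 65  100000011000000101110→1 (0)
 66  000000110000001011100→0 (0)
 67  000001100000010111000→0 (0)
 68  000011000000101110000→0 (0)
 69  000110000001011100000→0 (0)
 70  001100000010111000000→0 (0)
 71  011000000101110000000→0 (0)
 72  110000001011100000000→1 (1)
 73  100000010111000000001→1 (1)
 74  000000101110000000011→0 (1)
 75  000001011100000000111→0 (1)
 76  000010111000000001111→0 (1)
 77  000101110000000011111→0 (1)
 78  001011100000000111111→0 (1)
 79  010111000000001111111→0 (1)
 80  101110000000011111111→1 (0)
 81  011100000000111111110→0 (1)
 82  111000000001111111101→1 (1)
 83  110000000011111111011→1 (0)
 84  100000000111111110110→1 (0)
 85  000000001111111101100→0 (0)
 86  000000011111111011000→0 (0)
 87  000000111111110110000→0 (0)
 88  000001111111101100000→0 (0)
 89  000011111111011000000→0 (0)
 90  000111111110110000000→0 (0)
 91  001111111101100000000→0 (0)
 92  011111111011000000000→0 (0)
 93  111111110110000000000→1 (1)
 94  111111101100000000001→1 (1)
 95  111111011000000000011→1 (0)
 96  111110110000000000110→1 (0)
 97  111101100000000001100→1 (1)
 98  111011000000000011001→1 (1)
 99  110110000000000110011→1 (0)
100  101100000000001100110→1 (0)
101  011000000000011001100→0 (0)
102  110000000000110011000→1 (1)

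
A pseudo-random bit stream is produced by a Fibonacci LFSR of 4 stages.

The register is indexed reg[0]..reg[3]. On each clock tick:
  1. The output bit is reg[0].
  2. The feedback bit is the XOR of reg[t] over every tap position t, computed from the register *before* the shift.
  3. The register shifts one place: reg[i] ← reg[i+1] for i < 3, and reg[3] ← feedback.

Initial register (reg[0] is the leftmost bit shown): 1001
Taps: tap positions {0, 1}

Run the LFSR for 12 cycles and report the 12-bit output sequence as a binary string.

step | reg (before) | out | fb
   0 | 1001 | 1 | 1
   1 | 0011 | 0 | 0
   2 | 0110 | 0 | 1
   3 | 1101 | 1 | 0
   4 | 1010 | 1 | 1
   5 | 0101 | 0 | 1
   6 | 1011 | 1 | 1
   7 | 0111 | 0 | 1
   8 | 1111 | 1 | 0
   9 | 1110 | 1 | 0
  10 | 1100 | 1 | 0
  11 | 1000 | 1 | 1

100110101111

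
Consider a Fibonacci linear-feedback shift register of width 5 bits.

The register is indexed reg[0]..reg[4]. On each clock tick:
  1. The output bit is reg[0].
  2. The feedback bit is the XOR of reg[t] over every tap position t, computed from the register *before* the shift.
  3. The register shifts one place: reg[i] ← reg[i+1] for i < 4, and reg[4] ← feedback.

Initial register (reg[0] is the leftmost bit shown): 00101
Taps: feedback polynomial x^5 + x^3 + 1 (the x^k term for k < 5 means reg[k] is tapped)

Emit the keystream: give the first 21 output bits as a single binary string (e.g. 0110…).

step | reg (before) | out | fb
   0 | 00101 | 0 | 0
   1 | 01010 | 0 | 1
   2 | 10101 | 1 | 1
   3 | 01011 | 0 | 1
   4 | 10111 | 1 | 0
   5 | 01110 | 0 | 1
   6 | 11101 | 1 | 1
   7 | 11011 | 1 | 0
   8 | 10110 | 1 | 0
   9 | 01100 | 0 | 0
  10 | 11000 | 1 | 1
  11 | 10001 | 1 | 1
  12 | 00011 | 0 | 1
  13 | 00111 | 0 | 1
  14 | 01111 | 0 | 1
  15 | 11111 | 1 | 0
  16 | 11110 | 1 | 0
  17 | 11100 | 1 | 1
  18 | 11001 | 1 | 1
  19 | 10011 | 1 | 0
  20 | 00110 | 0 | 1

001010111011000111110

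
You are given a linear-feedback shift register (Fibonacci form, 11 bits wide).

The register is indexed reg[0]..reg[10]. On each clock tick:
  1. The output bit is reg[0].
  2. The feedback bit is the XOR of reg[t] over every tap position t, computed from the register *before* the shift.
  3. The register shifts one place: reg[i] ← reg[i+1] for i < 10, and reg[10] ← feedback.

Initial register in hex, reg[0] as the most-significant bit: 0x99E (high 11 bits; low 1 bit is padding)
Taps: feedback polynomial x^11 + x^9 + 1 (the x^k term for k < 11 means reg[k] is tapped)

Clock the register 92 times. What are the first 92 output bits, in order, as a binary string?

10011001111010010110010000100101111110100011001110101101001110110111100100100110100001011011

tick  register→output (feedback)
  0  10011001111→1 (0)
  1  00110011110→0 (1)
  2  01100111101→0 (0)
  3  11001111010→1 (0)
  4  10011110100→1 (1)
  5  00111101001→0 (0)
  6  01111010010→0 (1)
  7  11110100101→1 (1)
  8  11101001011→1 (0)
  9  11010010110→1 (0)
 10  10100101100→1 (1)
 11  01001011001→0 (0)
 12  10010110010→1 (0)
 13  00101100100→0 (0)
 14  01011001000→0 (0)
 15  10110010000→1 (1)
 16  01100100001→0 (0)
 17  11001000010→1 (0)
 18  10010000100→1 (1)
 19  00100001001→0 (0)
 20  01000010010→0 (1)
 21  10000100101→1 (1)
 22  00001001011→0 (1)
 23  00010010111→0 (1)
 24  00100101111→0 (1)
 25  01001011111→0 (1)
 26  10010111111→1 (0)
 27  00101111110→0 (1)
 28  01011111101→0 (0)
 29  10111111010→1 (0)
 30  01111110100→0 (0)
 31  11111101000→1 (1)
 32  11111010001→1 (1)
 33  11110100011→1 (0)
 34  11101000110→1 (0)
 35  11010001100→1 (1)
 36  10100011001→1 (1)
 37  01000110011→0 (1)
 38  10001100111→1 (0)
 39  00011001110→0 (1)
 40  00110011101→0 (0)
 41  01100111010→0 (1)
 42  11001110101→1 (1)
 43  10011101011→1 (0)
 44  00111010110→0 (1)
 45  01110101101→0 (0)
 46  11101011010→1 (0)
 47  11010110100→1 (1)
 48  10101101001→1 (1)
 49  01011010011→0 (1)
 50  10110100111→1 (0)
 51  01101001110→0 (1)
 52  11010011101→1 (1)
 53  10100111011→1 (0)
 54  01001110110→0 (1)
 55  10011101101→1 (1)
 56  00111011011→0 (1)
 57  01110110111→0 (1)
 58  11101101111→1 (0)
 59  11011011110→1 (0)
 60  10110111100→1 (1)
 61  01101111001→0 (0)
 62  11011110010→1 (0)
 63  10111100100→1 (1)
 64  01111001001→0 (0)
 65  11110010010→1 (0)
 66  11100100100→1 (1)
 67  11001001001→1 (1)
 68  10010010011→1 (0)
 69  00100100110→0 (1)
 70  01001001101→0 (0)
 71  10010011010→1 (0)
 72  00100110100→0 (0)
 73  01001101000→0 (0)
 74  10011010000→1 (1)
 75  00110100001→0 (0)
 76  01101000010→0 (1)
 77  11010000101→1 (1)
 78  10100001011→1 (0)
 79  01000010110→0 (1)
 80  10000101101→1 (1)
 81  00001011011→0 (1)
 82  00010110111→0 (1)
 83  00101101111→0 (1)
 84  01011011111→0 (1)
 85  10110111111→1 (0)
 86  01101111110→0 (1)
 87  11011111101→1 (1)
 88  10111111011→1 (0)
 89  01111110110→0 (1)
 90  11111101101→1 (1)
 91  11111011011→1 (0)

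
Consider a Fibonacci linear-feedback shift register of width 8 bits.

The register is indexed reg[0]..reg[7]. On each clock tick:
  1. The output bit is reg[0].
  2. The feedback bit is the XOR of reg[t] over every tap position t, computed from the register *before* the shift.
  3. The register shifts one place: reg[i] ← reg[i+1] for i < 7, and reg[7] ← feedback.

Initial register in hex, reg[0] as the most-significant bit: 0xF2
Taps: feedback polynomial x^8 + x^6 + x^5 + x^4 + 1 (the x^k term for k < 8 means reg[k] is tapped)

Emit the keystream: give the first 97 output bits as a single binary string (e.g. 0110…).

1111001000010100111110101010111000001100010101100110010111111011110011011101110010101001010001001

step | reg (before) | out | fb
   0 | 11110010 | 1 | 0
   1 | 11100100 | 1 | 0
   2 | 11001000 | 1 | 0
   3 | 10010000 | 1 | 1
   4 | 00100001 | 0 | 0
   5 | 01000010 | 0 | 1
   6 | 10000101 | 1 | 0
   7 | 00001010 | 0 | 0
   8 | 00010100 | 0 | 1
   9 | 00101001 | 0 | 1
  10 | 01010011 | 0 | 1
  11 | 10100111 | 1 | 1
  12 | 01001111 | 0 | 1
  13 | 10011111 | 1 | 0
  14 | 00111110 | 0 | 1
  15 | 01111101 | 0 | 0
  16 | 11111010 | 1 | 1
  17 | 11110101 | 1 | 0
  18 | 11101010 | 1 | 1
  19 | 11010101 | 1 | 0
  20 | 10101010 | 1 | 1
  21 | 01010101 | 0 | 1
  22 | 10101011 | 1 | 1
  23 | 01010111 | 0 | 0
  24 | 10101110 | 1 | 0
  25 | 01011100 | 0 | 0
  26 | 10111000 | 1 | 0
  27 | 01110000 | 0 | 0
  28 | 11100000 | 1 | 1
  29 | 11000001 | 1 | 1
  30 | 10000011 | 1 | 0
  31 | 00000110 | 0 | 0
  32 | 00001100 | 0 | 0
  33 | 00011000 | 0 | 1
  34 | 00110001 | 0 | 0
  35 | 01100010 | 0 | 1
  36 | 11000101 | 1 | 0
  37 | 10001010 | 1 | 1
  38 | 00010101 | 0 | 1
  39 | 00101011 | 0 | 0
  40 | 01010110 | 0 | 0
  41 | 10101100 | 1 | 1
  42 | 01011001 | 0 | 1
  43 | 10110011 | 1 | 0
  44 | 01100110 | 0 | 0
  45 | 11001100 | 1 | 1
  46 | 10011001 | 1 | 0
  47 | 00110010 | 0 | 1
  48 | 01100101 | 0 | 1
  49 | 11001011 | 1 | 1
  50 | 10010111 | 1 | 1
  51 | 00101111 | 0 | 1
  52 | 01011111 | 0 | 1
  53 | 10111111 | 1 | 0
  54 | 01111110 | 0 | 1
  55 | 11111101 | 1 | 1
  56 | 11111011 | 1 | 1
  57 | 11110111 | 1 | 1
  58 | 11101111 | 1 | 0
  59 | 11011110 | 1 | 0
  60 | 10111100 | 1 | 1
  61 | 01111001 | 0 | 1
  62 | 11110011 | 1 | 0
  63 | 11100110 | 1 | 1
  64 | 11001101 | 1 | 1
  65 | 10011011 | 1 | 1
  66 | 00110111 | 0 | 0
  67 | 01101110 | 0 | 1
  68 | 11011101 | 1 | 1
  69 | 10111011 | 1 | 1
  70 | 01110111 | 0 | 0
  71 | 11101110 | 1 | 0
  72 | 11011100 | 1 | 1
  73 | 10111001 | 1 | 0
  74 | 01110010 | 0 | 1
  75 | 11100101 | 1 | 0
  76 | 11001010 | 1 | 1
  77 | 10010101 | 1 | 0
  78 | 00101010 | 0 | 0
  79 | 01010100 | 0 | 1
  80 | 10101001 | 1 | 0
  81 | 01010010 | 0 | 1
  82 | 10100101 | 1 | 0
  83 | 01001010 | 0 | 0
  84 | 10010100 | 1 | 0
  85 | 00101000 | 0 | 1
  86 | 01010001 | 0 | 0
  87 | 10100010 | 1 | 0
  88 | 01000100 | 0 | 1
  89 | 10001001 | 1 | 0
  90 | 00010010 | 0 | 1
  91 | 00100101 | 0 | 1
  92 | 01001011 | 0 | 0
  93 | 10010110 | 1 | 1
  94 | 00101101 | 0 | 0
  95 | 01011010 | 0 | 0
  96 | 10110100 | 1 | 0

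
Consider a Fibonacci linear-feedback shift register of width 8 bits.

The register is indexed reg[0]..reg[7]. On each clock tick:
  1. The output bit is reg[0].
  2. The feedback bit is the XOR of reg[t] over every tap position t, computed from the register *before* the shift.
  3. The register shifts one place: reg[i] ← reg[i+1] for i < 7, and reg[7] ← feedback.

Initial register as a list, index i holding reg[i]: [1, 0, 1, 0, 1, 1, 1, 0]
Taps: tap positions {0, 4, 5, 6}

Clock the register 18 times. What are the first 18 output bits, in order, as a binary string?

101011100000110001

tick  register→output (feedback)
  0  10101110→1 (0)
  1  01011100→0 (0)
  2  10111000→1 (0)
  3  01110000→0 (0)
  4  11100000→1 (1)
  5  11000001→1 (1)
  6  10000011→1 (0)
  7  00000110→0 (0)
  8  00001100→0 (0)
  9  00011000→0 (1)
 10  00110001→0 (0)
 11  01100010→0 (1)
 12  11000101→1 (0)
 13  10001010→1 (1)
 14  00010101→0 (1)
 15  00101011→0 (0)
 16  01010110→0 (0)
 17  10101100→1 (1)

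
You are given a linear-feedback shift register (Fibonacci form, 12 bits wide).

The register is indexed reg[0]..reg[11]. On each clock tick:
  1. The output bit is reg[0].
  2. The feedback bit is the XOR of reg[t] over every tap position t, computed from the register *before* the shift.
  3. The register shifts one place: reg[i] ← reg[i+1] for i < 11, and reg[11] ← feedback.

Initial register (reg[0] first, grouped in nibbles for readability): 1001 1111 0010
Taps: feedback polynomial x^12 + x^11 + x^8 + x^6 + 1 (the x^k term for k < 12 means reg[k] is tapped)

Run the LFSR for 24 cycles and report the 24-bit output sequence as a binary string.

100111110010010111010000

k : reg_k → out_k, fb_k
0: 100111110010 → 1, fb=0
1: 001111100100 → 0, fb=1
2: 011111001001 → 0, fb=0
3: 111110010010 → 1, fb=1
4: 111100100101 → 1, fb=1
5: 111001001011 → 1, fb=1
6: 110010010111 → 1, fb=0
7: 100100101110 → 1, fb=1
8: 001001011101 → 0, fb=0
9: 010010111010 → 0, fb=0
10: 100101110100 → 1, fb=0
11: 001011101000 → 0, fb=0
12: 010111010000 → 0, fb=0
13: 101110100000 → 1, fb=0
14: 011101000000 → 0, fb=0
15: 111010000000 → 1, fb=1
16: 110100000001 → 1, fb=0
17: 101000000010 → 1, fb=1
18: 010000000101 → 0, fb=1
19: 100000001011 → 1, fb=1
20: 000000010111 → 0, fb=1
21: 000000101111 → 0, fb=1
22: 000001011111 → 0, fb=0
23: 000010111110 → 0, fb=0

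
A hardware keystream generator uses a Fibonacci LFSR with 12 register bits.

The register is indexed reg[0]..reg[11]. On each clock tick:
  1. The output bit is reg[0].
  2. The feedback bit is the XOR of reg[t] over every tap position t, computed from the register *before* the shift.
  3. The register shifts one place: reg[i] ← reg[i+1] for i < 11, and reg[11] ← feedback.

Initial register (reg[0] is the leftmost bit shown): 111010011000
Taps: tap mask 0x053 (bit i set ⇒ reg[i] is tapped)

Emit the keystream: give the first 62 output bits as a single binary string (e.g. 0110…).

11101001100011000001010100000010111110010110110001100110101101

step | reg (before) | out | fb
   0 | 111010011000 | 1 | 1
   1 | 110100110001 | 1 | 1
   2 | 101001100011 | 1 | 0
   3 | 010011000110 | 0 | 0
   4 | 100110001100 | 1 | 0
   5 | 001100011000 | 0 | 0
   6 | 011000110000 | 0 | 0
   7 | 110001100000 | 1 | 1
   8 | 100011000001 | 1 | 0
   9 | 000110000010 | 0 | 1
  10 | 001100000101 | 0 | 0
  11 | 011000001010 | 0 | 1
  12 | 110000010101 | 1 | 0
  13 | 100000101010 | 1 | 0
  14 | 000001010100 | 0 | 0
  15 | 000010101000 | 0 | 0
  16 | 000101010000 | 0 | 0
  17 | 001010100000 | 0 | 0
  18 | 010101000000 | 0 | 1
  19 | 101010000001 | 1 | 0
  20 | 010100000010 | 0 | 1
  21 | 101000000101 | 1 | 1
  22 | 010000001011 | 0 | 1
  23 | 100000010111 | 1 | 1
  24 | 000000101111 | 0 | 1
  25 | 000001011111 | 0 | 0
  26 | 000010111110 | 0 | 0
  27 | 000101111100 | 0 | 1
  28 | 001011111001 | 0 | 0
  29 | 010111110010 | 0 | 1
  30 | 101111100101 | 1 | 1
  31 | 011111001011 | 0 | 0
  32 | 111110010110 | 1 | 1
  33 | 111100101101 | 1 | 1
  34 | 111001011011 | 1 | 0
  35 | 110010110110 | 1 | 0
  36 | 100101101100 | 1 | 0
  37 | 001011011000 | 0 | 1
  38 | 010110110001 | 0 | 1
  39 | 101101100011 | 1 | 0
  40 | 011011000110 | 0 | 0
  41 | 110110001100 | 1 | 1
  42 | 101100011001 | 1 | 1
  43 | 011000110011 | 0 | 0
  44 | 110001100110 | 1 | 1
  45 | 100011001101 | 1 | 0
  46 | 000110011010 | 0 | 1
  47 | 001100110101 | 0 | 1
  48 | 011001101011 | 0 | 0
  49 | 110011010110 | 1 | 1
  50 | 100110101101 | 1 | 1
  51 | 001101011011 | 0 | 0
  52 | 011010110110 | 0 | 1
  53 | 110101101101 | 1 | 1
  54 | 101011011011 | 1 | 0
  55 | 010110110110 | 0 | 1
  56 | 101101101101 | 1 | 0
  57 | 011011011010 | 0 | 0
  58 | 110110110100 | 1 | 0
  59 | 101101101000 | 1 | 0
  60 | 011011010000 | 0 | 0
  61 | 110110100000 | 1 | 0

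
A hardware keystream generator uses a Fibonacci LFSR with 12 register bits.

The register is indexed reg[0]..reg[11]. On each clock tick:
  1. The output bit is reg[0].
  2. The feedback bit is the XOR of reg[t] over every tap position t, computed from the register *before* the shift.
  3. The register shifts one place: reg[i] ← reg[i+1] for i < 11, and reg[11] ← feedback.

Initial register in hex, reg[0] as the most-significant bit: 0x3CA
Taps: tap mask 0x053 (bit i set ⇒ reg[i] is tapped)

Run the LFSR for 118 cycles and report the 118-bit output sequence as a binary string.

0011110010101010010111001100000110010011111101110110101101011101111101000100010010011010001010000110111001011100000000

k : reg_k → out_k, fb_k
0: 001111001010 → 0, fb=1
1: 011110010101 → 0, fb=0
2: 111100101010 → 1, fb=1
3: 111001010101 → 1, fb=0
4: 110010101010 → 1, fb=0
5: 100101010100 → 1, fb=1
6: 001010101001 → 0, fb=0
7: 010101010010 → 0, fb=1
8: 101010100101 → 1, fb=1
9: 010101001011 → 0, fb=1
10: 101010010111 → 1, fb=0
11: 010100101110 → 0, fb=0
12: 101001011100 → 1, fb=1
13: 010010111001 → 0, fb=1
14: 100101110011 → 1, fb=0
15: 001011100110 → 0, fb=0
16: 010111001100 → 0, fb=0
17: 101110011000 → 1, fb=0
18: 011100110000 → 0, fb=0
19: 111001100000 → 1, fb=1
20: 110011000001 → 1, fb=1
21: 100110000011 → 1, fb=0
22: 001100000110 → 0, fb=0
23: 011000001100 → 0, fb=1
24: 110000011001 → 1, fb=0
25: 100000110010 → 1, fb=0
26: 000001100100 → 0, fb=1
27: 000011001001 → 0, fb=1
28: 000110010011 → 0, fb=1
29: 001100100111 → 0, fb=1
30: 011001001111 → 0, fb=1
31: 110010011111 → 1, fb=1
32: 100100111111 → 1, fb=0
33: 001001111110 → 0, fb=1
34: 010011111101 → 0, fb=1
35: 100111111011 → 1, fb=1
36: 001111110111 → 0, fb=0
37: 011111101110 → 0, fb=1
38: 111111011101 → 1, fb=1
39: 111110111011 → 1, fb=0
40: 111101110110 → 1, fb=1
41: 111011101101 → 1, fb=0
42: 110111011010 → 1, fb=1
43: 101110110101 → 1, fb=1
44: 011101101011 → 0, fb=0
45: 111011010110 → 1, fb=1
46: 110110101101 → 1, fb=0
47: 101101011010 → 1, fb=1
48: 011010110101 → 0, fb=1
49: 110101101011 → 1, fb=1
50: 101011010111 → 1, fb=0
51: 010110101110 → 0, fb=1
52: 101101011101 → 1, fb=1
53: 011010111011 → 0, fb=1
54: 110101110111 → 1, fb=1
55: 101011101111 → 1, fb=1
56: 010111011111 → 0, fb=0
57: 101110111110 → 1, fb=1
58: 011101111101 → 0, fb=0
59: 111011111010 → 1, fb=0
60: 110111110100 → 1, fb=0
61: 101111101000 → 1, fb=1
62: 011111010001 → 0, fb=0
63: 111110100010 → 1, fb=0
64: 111101000100 → 1, fb=0
65: 111010001000 → 1, fb=1
66: 110100010001 → 1, fb=0
67: 101000100010 → 1, fb=0
68: 010001000100 → 0, fb=1
69: 100010001001 → 1, fb=0
70: 000100010010 → 0, fb=0
71: 001000100100 → 0, fb=1
72: 010001001001 → 0, fb=1
73: 100010010011 → 1, fb=0
74: 000100100110 → 0, fb=1
75: 001001001101 → 0, fb=0
76: 010010011010 → 0, fb=0
77: 100100110100 → 1, fb=0
78: 001001101000 → 0, fb=1
79: 010011010001 → 0, fb=0
80: 100110100010 → 1, fb=1
81: 001101000101 → 0, fb=0
82: 011010001010 → 0, fb=0
83: 110100010100 → 1, fb=0
84: 101000101000 → 1, fb=0
85: 010001010000 → 0, fb=1
86: 100010100001 → 1, fb=1
87: 000101000011 → 0, fb=0
88: 001010000110 → 0, fb=1
89: 010100001101 → 0, fb=1
90: 101000011011 → 1, fb=1
91: 010000110111 → 0, fb=0
92: 100001101110 → 1, fb=0
93: 000011011100 → 0, fb=1
94: 000110111001 → 0, fb=0
95: 001101110010 → 0, fb=1
96: 011011100101 → 0, fb=1
97: 110111001011 → 1, fb=1
98: 101110010111 → 1, fb=0
99: 011100101110 → 0, fb=0
100: 111001011100 → 1, fb=0
101: 110010111000 → 1, fb=0
102: 100101110000 → 1, fb=0
103: 001011100000 → 0, fb=0
104: 010111000000 → 0, fb=0
105: 101110000000 → 1, fb=0
106: 011100000000 → 0, fb=1
107: 111000000001 → 1, fb=0
108: 110000000010 → 1, fb=0
109: 100000000100 → 1, fb=1
110: 000000001001 → 0, fb=0
111: 000000010010 → 0, fb=0
112: 000000100100 → 0, fb=1
113: 000001001001 → 0, fb=0
114: 000010010010 → 0, fb=1
115: 000100100101 → 0, fb=1
116: 001001001011 → 0, fb=0
117: 010010010110 → 0, fb=0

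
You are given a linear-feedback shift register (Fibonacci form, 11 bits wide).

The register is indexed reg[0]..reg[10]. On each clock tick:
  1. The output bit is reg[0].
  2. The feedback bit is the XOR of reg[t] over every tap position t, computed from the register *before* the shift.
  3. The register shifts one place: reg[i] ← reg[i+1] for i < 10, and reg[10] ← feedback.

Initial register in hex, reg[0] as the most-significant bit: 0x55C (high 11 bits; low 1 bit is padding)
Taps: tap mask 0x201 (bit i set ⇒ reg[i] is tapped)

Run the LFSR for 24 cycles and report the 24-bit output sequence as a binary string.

010101011101110111001001

tick  register→output (feedback)
  0  01010101110→0 (1)
  1  10101011101→1 (1)
  2  01010111011→0 (1)
  3  10101110111→1 (0)
  4  01011101110→0 (1)
  5  10111011101→1 (1)
  6  01110111011→0 (1)
  7  11101110111→1 (0)
  8  11011101110→1 (0)
  9  10111011100→1 (1)
 10  01110111001→0 (0)
 11  11101110010→1 (0)
 12  11011100100→1 (1)
 13  10111001001→1 (1)
 14  01110010011→0 (1)
 15  11100100111→1 (0)
 16  11001001110→1 (0)
 17  10010011100→1 (1)
 18  00100111001→0 (0)
 19  01001110010→0 (1)
 20  10011100101→1 (1)
 21  00111001011→0 (1)
 22  01110010111→0 (1)
 23  11100101111→1 (0)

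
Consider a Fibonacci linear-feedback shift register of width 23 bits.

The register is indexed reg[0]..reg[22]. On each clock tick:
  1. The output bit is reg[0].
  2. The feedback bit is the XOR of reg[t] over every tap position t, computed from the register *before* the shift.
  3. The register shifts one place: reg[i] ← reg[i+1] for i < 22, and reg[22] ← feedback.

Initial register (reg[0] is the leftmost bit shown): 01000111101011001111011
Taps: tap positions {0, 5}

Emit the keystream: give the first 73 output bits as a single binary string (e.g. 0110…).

0100011110101100111101110110010001100100001101111101000111000101100110111

tick  register→output (feedback)
  0  01000111101011001111011→0 (1)
  1  10001111010110011110111→1 (0)
  2  00011110101100111101110→0 (1)
  3  00111101011001111011101→0 (1)
  4  01111010110011110111011→0 (0)
  5  11110101100111101110110→1 (0)
  6  11101011001111011101100→1 (1)
  7  11010110011110111011001→1 (0)
  8  10101100111101110110010→1 (0)
  9  01011001111011101100100→0 (0)
 10  10110011110111011001000→1 (1)
 11  01100111101110110010001→0 (1)
 12  11001111011101100100011→1 (0)
 13  10011110111011001000110→1 (0)
 14  00111101110110010001100→0 (1)
 15  01111011101100100011001→0 (0)
 16  11110111011001000110010→1 (0)
 17  11101110110010001100100→1 (0)
 18  11011101100100011001000→1 (0)
 19  10111011001000110010000→1 (1)
 20  01110110010001100100001→0 (1)
 21  11101100100011001000011→1 (0)
 22  11011001000110010000110→1 (1)
 23  10110010001100100001101→1 (1)
 24  01100100011001000011011→0 (1)
 25  11001000110010000110111→1 (1)
 26  10010001100100001101111→1 (1)
 27  00100011001000011011111→0 (0)
 28  01000110010000110111110→0 (1)
 29  10001100100001101111101→1 (0)
 30  00011001000011011111010→0 (0)
 31  00110010000110111110100→0 (0)
 32  01100100001101111101000→0 (1)
 33  11001000011011111010001→1 (1)
 34  10010000110111110100011→1 (1)
 35  00100001101111101000111→0 (0)
 36  01000011011111010001110→0 (0)
 37  10000110111110100011100→1 (0)
 38  00001101111101000111000→0 (1)
 39  00011011111010001110001→0 (0)
 40  00110111110100011100010→0 (1)
 41  01101111101000111000101→0 (1)
 42  11011111010001110001011→1 (0)
 43  10111110100011100010110→1 (0)
 44  01111101000111000101100→0 (1)
 45  11111010001110001011001→1 (1)
 46  11110100011100010110011→1 (0)
 47  11101000111000101100110→1 (1)
 48  11010001110001011001101→1 (1)
 49  10100011100010110011011→1 (1)
 50  01000111000101100110111→0 (1)
 51  10001110001011001101111→1 (0)
 52  00011100010110011011110→0 (1)
 53  00111000101100110111101→0 (0)
 54  01110001011001101111010→0 (0)
 55  11100010110011011110100→1 (1)
 56  11000101100110111101001→1 (0)
 57  10001011001101111010010→1 (1)
 58  00010110011011110100101→0 (1)
 59  00101100110111101001011→0 (1)
 60  01011001101111010010111→0 (0)
 61  10110011011110100101110→1 (1)
 62  01100110111101001011101→0 (1)
 63  11001101111010010111011→1 (0)
 64  10011011110100101110110→1 (1)
 65  00110111101001011101101→0 (1)
 66  01101111010010111011011→0 (1)
 67  11011110100101110110111→1 (0)
 68  10111101001011101101110→1 (0)
 69  01111010010111011011100→0 (0)
 70  11110100101110110111000→1 (0)
 71  11101001011101101110000→1 (1)
 72  11010010111011011100001→1 (1)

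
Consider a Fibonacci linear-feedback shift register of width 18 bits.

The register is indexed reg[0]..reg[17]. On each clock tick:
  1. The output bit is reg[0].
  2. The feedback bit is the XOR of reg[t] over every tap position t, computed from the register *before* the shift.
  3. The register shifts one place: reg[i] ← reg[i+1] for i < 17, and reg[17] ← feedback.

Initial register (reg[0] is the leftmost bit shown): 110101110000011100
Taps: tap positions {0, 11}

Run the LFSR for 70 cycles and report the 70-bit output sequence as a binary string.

1101011100000111001110111011011010100011101010101111110100010000100111

step | reg (before) | out | fb
   0 | 110101110000011100 | 1 | 1
   1 | 101011100000111001 | 1 | 1
   2 | 010111000001110011 | 0 | 1
   3 | 101110000011100111 | 1 | 0
   4 | 011100000111001110 | 0 | 1
   5 | 111000001110011101 | 1 | 1
   6 | 110000011100111011 | 1 | 1
   7 | 100000111001110111 | 1 | 0
   8 | 000001110011101110 | 0 | 1
   9 | 000011100111011101 | 0 | 1
  10 | 000111001110111011 | 0 | 0
  11 | 001110011101110110 | 0 | 1
  12 | 011100111011101101 | 0 | 1
  13 | 111001110111011011 | 1 | 0
  14 | 110011101110110110 | 1 | 1
  15 | 100111011101101101 | 1 | 0
  16 | 001110111011011010 | 0 | 1
  17 | 011101110110110101 | 0 | 0
  18 | 111011101101101010 | 1 | 0
  19 | 110111011011010100 | 1 | 0
  20 | 101110110110101000 | 1 | 1
  21 | 011101101101010001 | 0 | 1
  22 | 111011011010100011 | 1 | 1
  23 | 110110110101000111 | 1 | 0
  24 | 101101101010001110 | 1 | 1
  25 | 011011010100011101 | 0 | 0
  26 | 110110101000111010 | 1 | 1
  27 | 101101010001110101 | 1 | 0
  28 | 011010100011101010 | 0 | 1
  29 | 110101000111010101 | 1 | 0
  30 | 101010001110101010 | 1 | 1
  31 | 010100011101010101 | 0 | 1
  32 | 101000111010101011 | 1 | 1
  33 | 010001110101010111 | 0 | 1
  34 | 100011101010101111 | 1 | 1
  35 | 000111010101011111 | 0 | 1
  36 | 001110101010111111 | 0 | 0
  37 | 011101010101111110 | 0 | 1
  38 | 111010101011111101 | 1 | 0
  39 | 110101010111111010 | 1 | 0
  40 | 101010101111110100 | 1 | 0
  41 | 010101011111101000 | 0 | 1
  42 | 101010111111010001 | 1 | 0
  43 | 010101111110100010 | 0 | 0
  44 | 101011111101000100 | 1 | 0
  45 | 010111111010001000 | 0 | 0
  46 | 101111110100010000 | 1 | 1
  47 | 011111101000100001 | 0 | 0
  48 | 111111010001000010 | 1 | 0
  49 | 111110100010000100 | 1 | 1
  50 | 111101000100001001 | 1 | 1
  51 | 111010001000010011 | 1 | 1
  52 | 110100010000100111 | 1 | 1
  53 | 101000100001001111 | 1 | 0
  54 | 010001000010011110 | 0 | 0
  55 | 100010000100111100 | 1 | 1
  56 | 000100001001111001 | 0 | 1
  57 | 001000010011110011 | 0 | 1
  58 | 010000100111100111 | 0 | 1
  59 | 100001001111001111 | 1 | 0
  60 | 000010011110011110 | 0 | 0
  61 | 000100111100111100 | 0 | 0
  62 | 001001111001111000 | 0 | 1
  63 | 010011110011110001 | 0 | 1
  64 | 100111100111100011 | 1 | 0
  65 | 001111001111000110 | 0 | 1
  66 | 011110011110001101 | 0 | 0
  67 | 111100111100011010 | 1 | 1
  68 | 111001111000110101 | 1 | 1
  69 | 110011110001101011 | 1 | 0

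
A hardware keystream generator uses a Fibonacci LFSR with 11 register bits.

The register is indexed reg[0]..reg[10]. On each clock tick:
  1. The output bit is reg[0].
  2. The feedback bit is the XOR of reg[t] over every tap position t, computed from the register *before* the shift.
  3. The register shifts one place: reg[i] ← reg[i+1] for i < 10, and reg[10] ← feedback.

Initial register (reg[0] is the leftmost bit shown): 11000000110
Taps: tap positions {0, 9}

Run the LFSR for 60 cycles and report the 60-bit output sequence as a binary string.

110000001100101010110100010001110101111100100011001011111000

step | reg (before) | out | fb
   0 | 11000000110 | 1 | 0
   1 | 10000001100 | 1 | 1
   2 | 00000011001 | 0 | 0
   3 | 00000110010 | 0 | 1
   4 | 00001100101 | 0 | 0
   5 | 00011001010 | 0 | 1
   6 | 00110010101 | 0 | 0
   7 | 01100101010 | 0 | 1
   8 | 11001010101 | 1 | 1
   9 | 10010101011 | 1 | 0
  10 | 00101010110 | 0 | 1
  11 | 01010101101 | 0 | 0
  12 | 10101011010 | 1 | 0
  13 | 01010110100 | 0 | 0
  14 | 10101101000 | 1 | 1
  15 | 01011010001 | 0 | 0
  16 | 10110100010 | 1 | 0
  17 | 01101000100 | 0 | 0
  18 | 11010001000 | 1 | 1
  19 | 10100010001 | 1 | 1
  20 | 01000100011 | 0 | 1
  21 | 10001000111 | 1 | 0
  22 | 00010001110 | 0 | 1
  23 | 00100011101 | 0 | 0
  24 | 01000111010 | 0 | 1
  25 | 10001110101 | 1 | 1
  26 | 00011101011 | 0 | 1
  27 | 00111010111 | 0 | 1
  28 | 01110101111 | 0 | 1
  29 | 11101011111 | 1 | 0
  30 | 11010111110 | 1 | 0
  31 | 10101111100 | 1 | 1
  32 | 01011111001 | 0 | 0
  33 | 10111110010 | 1 | 0
  34 | 01111100100 | 0 | 0
  35 | 11111001000 | 1 | 1
  36 | 11110010001 | 1 | 1
  37 | 11100100011 | 1 | 0
  38 | 11001000110 | 1 | 0
  39 | 10010001100 | 1 | 1
  40 | 00100011001 | 0 | 0
  41 | 01000110010 | 0 | 1
  42 | 10001100101 | 1 | 1
  43 | 00011001011 | 0 | 1
  44 | 00110010111 | 0 | 1
  45 | 01100101111 | 0 | 1
  46 | 11001011111 | 1 | 0
  47 | 10010111110 | 1 | 0
  48 | 00101111100 | 0 | 0
  49 | 01011111000 | 0 | 0
  50 | 10111110000 | 1 | 1
  51 | 01111100001 | 0 | 0
  52 | 11111000010 | 1 | 0
  53 | 11110000100 | 1 | 1
  54 | 11100001001 | 1 | 1
  55 | 11000010011 | 1 | 0
  56 | 10000100110 | 1 | 0
  57 | 00001001100 | 0 | 0
  58 | 00010011000 | 0 | 0
  59 | 00100110000 | 0 | 0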